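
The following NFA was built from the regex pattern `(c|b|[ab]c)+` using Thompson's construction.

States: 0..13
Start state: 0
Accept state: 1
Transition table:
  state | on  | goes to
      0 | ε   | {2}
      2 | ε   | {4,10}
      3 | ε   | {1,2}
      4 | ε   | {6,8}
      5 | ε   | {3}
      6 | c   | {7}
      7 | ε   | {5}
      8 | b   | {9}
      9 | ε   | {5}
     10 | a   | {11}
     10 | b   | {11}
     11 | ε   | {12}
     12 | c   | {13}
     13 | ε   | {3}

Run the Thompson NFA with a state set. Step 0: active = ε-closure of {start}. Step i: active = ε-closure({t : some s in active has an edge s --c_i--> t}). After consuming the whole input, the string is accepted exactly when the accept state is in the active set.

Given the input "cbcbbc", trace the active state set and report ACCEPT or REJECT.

Answer: ACCEPT

Steps:
start: ε-closure({0}) = {0,2,4,6,8,10}
'c' @ 1: {1,2,3,4,5,6,7,8,10}  ✓accept
'b' @ 2: {1,2,3,4,5,6,8,9,10,11,12}  ✓accept
'c' @ 3: {1,2,3,4,5,6,7,8,10,13}  ✓accept
'b' @ 4: {1,2,3,4,5,6,8,9,10,11,12}  ✓accept
'b' @ 5: {1,2,3,4,5,6,8,9,10,11,12}  ✓accept
'c' @ 6: {1,2,3,4,5,6,7,8,10,13}  ✓accept
end set {1,2,3,4,5,6,7,8,10,13} — state 1 in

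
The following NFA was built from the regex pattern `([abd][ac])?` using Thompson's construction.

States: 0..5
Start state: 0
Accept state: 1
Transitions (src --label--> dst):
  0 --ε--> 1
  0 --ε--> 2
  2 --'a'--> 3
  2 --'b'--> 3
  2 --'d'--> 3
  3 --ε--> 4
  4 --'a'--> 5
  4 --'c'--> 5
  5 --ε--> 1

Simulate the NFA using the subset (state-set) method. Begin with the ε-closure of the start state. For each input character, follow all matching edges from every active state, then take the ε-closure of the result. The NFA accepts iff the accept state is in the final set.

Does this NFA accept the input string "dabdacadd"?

Answer: REJECT

Derivation:
S₀ = ε-closure({0}) = {0,1,2}
'd' @ 1: {3,4}
'a' @ 2: {1,5}  [accepting]
'b' @ 3: {}  — dead — no transitions
rest 'dacadd' ignored (set empty)
after full input: {}  (accept=1 not in)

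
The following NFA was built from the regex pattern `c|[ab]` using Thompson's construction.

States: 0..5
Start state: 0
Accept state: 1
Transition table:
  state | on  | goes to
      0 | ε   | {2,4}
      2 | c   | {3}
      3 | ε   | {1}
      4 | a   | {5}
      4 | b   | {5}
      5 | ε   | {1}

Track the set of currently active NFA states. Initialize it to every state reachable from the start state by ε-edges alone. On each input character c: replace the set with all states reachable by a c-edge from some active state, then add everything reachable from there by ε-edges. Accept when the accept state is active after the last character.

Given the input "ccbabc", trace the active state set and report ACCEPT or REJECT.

Answer: REJECT

Trace:
initial (ε-close {0}): {0,2,4}
'c' @ 1: {1,3}  ✓accept
'c' @ 2: {}  — state set empty
rest 'babc' ignored (set empty)
end set {} — state 1 not in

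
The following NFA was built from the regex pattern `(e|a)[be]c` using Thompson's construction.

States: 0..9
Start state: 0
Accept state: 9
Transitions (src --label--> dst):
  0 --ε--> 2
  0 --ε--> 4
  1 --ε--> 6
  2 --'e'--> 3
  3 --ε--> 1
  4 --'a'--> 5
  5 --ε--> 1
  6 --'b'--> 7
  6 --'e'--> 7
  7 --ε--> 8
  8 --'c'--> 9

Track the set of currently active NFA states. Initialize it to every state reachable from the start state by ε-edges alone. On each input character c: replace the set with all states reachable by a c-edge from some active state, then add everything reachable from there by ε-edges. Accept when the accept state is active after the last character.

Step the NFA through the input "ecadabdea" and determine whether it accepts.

initial (ε-close {0}): {0,2,4}
'e' @ 1: {1,3,6}
'c' @ 2: {}  — dead — no transitions
rest 'adabdea' ignored (set empty)
final: {}; accept 9 not in set

Answer: REJECT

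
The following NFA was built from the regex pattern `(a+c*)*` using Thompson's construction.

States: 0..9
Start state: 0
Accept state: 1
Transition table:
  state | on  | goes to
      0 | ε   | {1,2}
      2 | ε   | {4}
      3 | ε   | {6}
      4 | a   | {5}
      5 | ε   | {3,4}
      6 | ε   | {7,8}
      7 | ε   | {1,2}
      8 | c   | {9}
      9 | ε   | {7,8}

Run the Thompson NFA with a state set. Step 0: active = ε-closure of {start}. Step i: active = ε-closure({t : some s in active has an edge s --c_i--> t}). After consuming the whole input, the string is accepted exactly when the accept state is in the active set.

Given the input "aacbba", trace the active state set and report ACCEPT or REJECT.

start: ε-closure({0}) = {0,1,2,4}
'a' @ 1: {1,2,3,4,5,6,7,8}  (accept∈set)
'a' @ 2: {1,2,3,4,5,6,7,8}  (accept∈set)
'c' @ 3: {1,2,4,7,8,9}  (accept∈set)
'b' @ 4: {}  — no active states
rest 'ba' ignored (set empty)
final: {}; accept 1 not in set

Answer: REJECT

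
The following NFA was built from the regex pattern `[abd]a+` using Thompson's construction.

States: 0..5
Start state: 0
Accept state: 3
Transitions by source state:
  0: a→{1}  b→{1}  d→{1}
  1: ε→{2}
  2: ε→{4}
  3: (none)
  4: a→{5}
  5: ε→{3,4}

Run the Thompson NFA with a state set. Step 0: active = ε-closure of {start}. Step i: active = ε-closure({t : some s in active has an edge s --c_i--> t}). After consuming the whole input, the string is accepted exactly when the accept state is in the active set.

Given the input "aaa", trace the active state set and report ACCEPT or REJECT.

Answer: ACCEPT

Trace:
start: ε-closure({0}) = {0}
'a' @ 1: {1,2,4}
'a' @ 2: {3,4,5}  ✓accept
'a' @ 3: {3,4,5}  ✓accept
after full input: {3,4,5}  (accept=3 in)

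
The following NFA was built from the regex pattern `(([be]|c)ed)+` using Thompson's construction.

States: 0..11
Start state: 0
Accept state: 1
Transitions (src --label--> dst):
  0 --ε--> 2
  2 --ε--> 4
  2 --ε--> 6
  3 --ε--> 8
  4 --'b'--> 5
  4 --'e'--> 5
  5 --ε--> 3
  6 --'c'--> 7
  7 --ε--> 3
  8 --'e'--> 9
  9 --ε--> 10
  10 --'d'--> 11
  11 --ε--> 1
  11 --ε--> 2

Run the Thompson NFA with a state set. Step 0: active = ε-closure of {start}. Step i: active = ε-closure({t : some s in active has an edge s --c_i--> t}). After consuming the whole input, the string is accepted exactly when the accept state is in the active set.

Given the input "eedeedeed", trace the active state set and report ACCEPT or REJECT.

start: ε-closure({0}) = {0,2,4,6}
'e' @ 1: {3,5,8}
'e' @ 2: {9,10}
'd' @ 3: {1,2,4,6,11}  [accepting]
'e' @ 4: {3,5,8}
'e' @ 5: {9,10}
'd' @ 6: {1,2,4,6,11}  [accepting]
'e' @ 7: {3,5,8}
'e' @ 8: {9,10}
'd' @ 9: {1,2,4,6,11}  [accepting]
after full input: {1,2,4,6,11}  (accept=1 in)

Answer: ACCEPT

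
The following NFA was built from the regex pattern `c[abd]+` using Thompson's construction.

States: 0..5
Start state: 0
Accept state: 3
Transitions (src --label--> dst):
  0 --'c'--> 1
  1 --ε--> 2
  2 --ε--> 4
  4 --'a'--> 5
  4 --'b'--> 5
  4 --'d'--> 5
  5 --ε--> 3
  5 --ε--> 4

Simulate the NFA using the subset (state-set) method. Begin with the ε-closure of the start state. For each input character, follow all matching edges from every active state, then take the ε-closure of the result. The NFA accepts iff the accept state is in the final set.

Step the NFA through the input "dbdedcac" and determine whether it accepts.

Answer: REJECT

Steps:
start: ε-closure({0}) = {0}
'd' @ 1: {}  — state set empty
rest 'bdedcac' ignored (set empty)
final: {}; accept 3 not in set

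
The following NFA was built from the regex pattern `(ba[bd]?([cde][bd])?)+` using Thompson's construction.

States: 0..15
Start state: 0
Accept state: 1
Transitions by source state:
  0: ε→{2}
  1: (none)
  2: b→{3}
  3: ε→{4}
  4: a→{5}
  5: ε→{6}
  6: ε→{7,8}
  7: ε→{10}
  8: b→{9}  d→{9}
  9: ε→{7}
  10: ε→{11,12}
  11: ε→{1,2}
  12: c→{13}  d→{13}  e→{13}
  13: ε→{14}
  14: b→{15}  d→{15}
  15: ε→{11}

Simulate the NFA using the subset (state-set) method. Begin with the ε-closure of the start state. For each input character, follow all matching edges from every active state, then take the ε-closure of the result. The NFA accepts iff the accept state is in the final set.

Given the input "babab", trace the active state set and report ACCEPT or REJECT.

Answer: ACCEPT

Derivation:
initial (ε-close {0}): {0,2}
'b' @ 1: {3,4}
'a' @ 2: {1,2,5,6,7,8,10,11,12}  ✓accept
'b' @ 3: {1,2,3,4,7,9,10,11,12}  ✓accept
'a' @ 4: {1,2,5,6,7,8,10,11,12}  ✓accept
'b' @ 5: {1,2,3,4,7,9,10,11,12}  ✓accept
final: {1,2,3,4,7,9,10,11,12}; accept 1 in set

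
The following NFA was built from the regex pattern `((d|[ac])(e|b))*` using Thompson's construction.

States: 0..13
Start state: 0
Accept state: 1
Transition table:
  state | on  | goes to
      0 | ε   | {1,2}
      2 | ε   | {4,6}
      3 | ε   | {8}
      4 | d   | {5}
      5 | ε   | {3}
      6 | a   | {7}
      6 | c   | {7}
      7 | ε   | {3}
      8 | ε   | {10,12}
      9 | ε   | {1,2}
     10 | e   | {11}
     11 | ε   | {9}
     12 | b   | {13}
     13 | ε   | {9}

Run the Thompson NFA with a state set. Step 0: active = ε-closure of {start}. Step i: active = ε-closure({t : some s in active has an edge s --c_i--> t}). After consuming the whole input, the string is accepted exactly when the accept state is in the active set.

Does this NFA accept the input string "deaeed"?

initial (ε-close {0}): {0,1,2,4,6}
'd' @ 1: {3,5,8,10,12}
'e' @ 2: {1,2,4,6,9,11}  [accepting]
'a' @ 3: {3,7,8,10,12}
'e' @ 4: {1,2,4,6,9,11}  [accepting]
'e' @ 5: {}  — dead — no transitions
rest 'd' ignored (set empty)
after full input: {}  (accept=1 not in)

Answer: REJECT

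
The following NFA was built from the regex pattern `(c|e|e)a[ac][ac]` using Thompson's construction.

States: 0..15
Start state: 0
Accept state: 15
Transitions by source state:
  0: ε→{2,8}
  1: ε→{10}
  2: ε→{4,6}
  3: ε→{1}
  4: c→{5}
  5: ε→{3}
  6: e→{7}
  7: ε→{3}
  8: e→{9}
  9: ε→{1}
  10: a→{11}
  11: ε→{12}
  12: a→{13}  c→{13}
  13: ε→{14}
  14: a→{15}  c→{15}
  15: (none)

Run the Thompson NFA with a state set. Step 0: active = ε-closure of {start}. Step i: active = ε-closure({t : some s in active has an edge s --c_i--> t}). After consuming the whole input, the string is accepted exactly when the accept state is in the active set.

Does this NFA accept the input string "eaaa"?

Answer: ACCEPT

Derivation:
start: ε-closure({0}) = {0,2,4,6,8}
'e' @ 1: {1,3,7,9,10}
'a' @ 2: {11,12}
'a' @ 3: {13,14}
'a' @ 4: {15}  [accepting]
final: {15}; accept 15 in set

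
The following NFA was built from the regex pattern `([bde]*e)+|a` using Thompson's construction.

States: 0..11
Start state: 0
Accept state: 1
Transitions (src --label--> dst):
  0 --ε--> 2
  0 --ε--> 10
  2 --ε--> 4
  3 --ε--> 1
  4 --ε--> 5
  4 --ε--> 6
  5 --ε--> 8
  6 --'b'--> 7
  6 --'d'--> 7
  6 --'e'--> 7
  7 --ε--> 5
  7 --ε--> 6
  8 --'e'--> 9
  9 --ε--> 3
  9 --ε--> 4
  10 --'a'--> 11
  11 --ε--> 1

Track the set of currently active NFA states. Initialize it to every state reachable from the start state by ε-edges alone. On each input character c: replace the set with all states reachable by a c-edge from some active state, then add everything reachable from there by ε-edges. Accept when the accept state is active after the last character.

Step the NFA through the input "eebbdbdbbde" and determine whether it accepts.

S₀ = ε-closure({0}) = {0,2,4,5,6,8,10}
'e' @ 1: {1,3,4,5,6,7,8,9}  ✓accept
'e' @ 2: {1,3,4,5,6,7,8,9}  ✓accept
'b' @ 3: {5,6,7,8}
'b' @ 4: {5,6,7,8}
'd' @ 5: {5,6,7,8}
'b' @ 6: {5,6,7,8}
'd' @ 7: {5,6,7,8}
'b' @ 8: {5,6,7,8}
'b' @ 9: {5,6,7,8}
'd' @ 10: {5,6,7,8}
'e' @ 11: {1,3,4,5,6,7,8,9}  ✓accept
final: {1,3,4,5,6,7,8,9}; accept 1 in set

Answer: ACCEPT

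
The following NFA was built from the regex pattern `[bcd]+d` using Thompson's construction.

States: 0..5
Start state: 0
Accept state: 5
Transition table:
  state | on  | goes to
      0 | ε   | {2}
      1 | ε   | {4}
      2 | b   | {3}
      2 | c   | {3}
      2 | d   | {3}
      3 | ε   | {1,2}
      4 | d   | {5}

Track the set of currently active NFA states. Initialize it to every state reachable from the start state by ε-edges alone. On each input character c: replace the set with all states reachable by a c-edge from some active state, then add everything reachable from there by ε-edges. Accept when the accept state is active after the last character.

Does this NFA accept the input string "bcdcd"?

S₀ = ε-closure({0}) = {0,2}
'b' @ 1: {1,2,3,4}
'c' @ 2: {1,2,3,4}
'd' @ 3: {1,2,3,4,5}  ✓accept
'c' @ 4: {1,2,3,4}
'd' @ 5: {1,2,3,4,5}  ✓accept
final: {1,2,3,4,5}; accept 5 in set

Answer: ACCEPT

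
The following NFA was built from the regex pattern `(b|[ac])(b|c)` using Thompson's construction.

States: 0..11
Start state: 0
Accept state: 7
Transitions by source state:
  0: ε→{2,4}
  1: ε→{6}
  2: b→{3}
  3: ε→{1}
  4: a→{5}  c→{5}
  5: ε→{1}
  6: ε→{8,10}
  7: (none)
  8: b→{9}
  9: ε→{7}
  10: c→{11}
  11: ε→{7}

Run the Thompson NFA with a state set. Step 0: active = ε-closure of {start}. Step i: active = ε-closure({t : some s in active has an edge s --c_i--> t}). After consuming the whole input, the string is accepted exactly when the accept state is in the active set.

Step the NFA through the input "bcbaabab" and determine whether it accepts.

Answer: REJECT

Steps:
S₀ = ε-closure({0}) = {0,2,4}
'b' @ 1: {1,3,6,8,10}
'c' @ 2: {7,11}  (accept∈set)
'b' @ 3: {}  — no active states
rest 'aabab' ignored (set empty)
end set {} — state 7 not in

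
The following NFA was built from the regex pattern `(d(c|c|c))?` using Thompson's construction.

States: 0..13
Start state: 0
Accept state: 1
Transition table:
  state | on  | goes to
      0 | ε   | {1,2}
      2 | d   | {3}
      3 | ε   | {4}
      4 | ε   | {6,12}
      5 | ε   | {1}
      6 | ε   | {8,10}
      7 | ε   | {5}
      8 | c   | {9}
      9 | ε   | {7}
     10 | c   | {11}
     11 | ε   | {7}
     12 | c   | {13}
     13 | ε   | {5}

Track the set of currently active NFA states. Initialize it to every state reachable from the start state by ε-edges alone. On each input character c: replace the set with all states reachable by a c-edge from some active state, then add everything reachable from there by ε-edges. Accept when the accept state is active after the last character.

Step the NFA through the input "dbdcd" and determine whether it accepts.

start: ε-closure({0}) = {0,1,2}
'd' @ 1: {3,4,6,8,10,12}
'b' @ 2: {}  — dead — no transitions
rest 'dcd' ignored (set empty)
after full input: {}  (accept=1 not in)

Answer: REJECT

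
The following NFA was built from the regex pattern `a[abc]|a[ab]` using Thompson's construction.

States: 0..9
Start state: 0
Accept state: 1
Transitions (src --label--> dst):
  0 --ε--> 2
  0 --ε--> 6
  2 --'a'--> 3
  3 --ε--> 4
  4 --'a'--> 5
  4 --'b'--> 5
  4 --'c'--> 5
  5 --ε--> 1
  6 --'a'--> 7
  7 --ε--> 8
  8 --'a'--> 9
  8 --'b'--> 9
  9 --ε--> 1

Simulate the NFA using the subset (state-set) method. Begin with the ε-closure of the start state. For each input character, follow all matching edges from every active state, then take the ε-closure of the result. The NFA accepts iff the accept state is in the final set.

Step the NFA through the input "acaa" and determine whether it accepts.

S₀ = ε-closure({0}) = {0,2,6}
'a' @ 1: {3,4,7,8}
'c' @ 2: {1,5}  [accepting]
'a' @ 3: {}  — state set empty
rest 'a' ignored (set empty)
end set {} — state 1 not in

Answer: REJECT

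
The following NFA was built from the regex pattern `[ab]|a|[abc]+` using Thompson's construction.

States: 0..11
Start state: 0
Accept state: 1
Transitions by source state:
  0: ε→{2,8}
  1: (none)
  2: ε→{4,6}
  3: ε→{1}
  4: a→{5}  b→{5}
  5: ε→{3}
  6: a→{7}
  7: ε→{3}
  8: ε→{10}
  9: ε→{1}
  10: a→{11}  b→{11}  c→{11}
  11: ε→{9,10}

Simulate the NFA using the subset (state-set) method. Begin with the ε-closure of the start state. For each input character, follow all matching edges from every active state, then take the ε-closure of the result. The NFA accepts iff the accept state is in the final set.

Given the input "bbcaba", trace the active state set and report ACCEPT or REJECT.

start: ε-closure({0}) = {0,2,4,6,8,10}
'b' @ 1: {1,3,5,9,10,11}  (accept∈set)
'b' @ 2: {1,9,10,11}  (accept∈set)
'c' @ 3: {1,9,10,11}  (accept∈set)
'a' @ 4: {1,9,10,11}  (accept∈set)
'b' @ 5: {1,9,10,11}  (accept∈set)
'a' @ 6: {1,9,10,11}  (accept∈set)
end set {1,9,10,11} — state 1 in

Answer: ACCEPT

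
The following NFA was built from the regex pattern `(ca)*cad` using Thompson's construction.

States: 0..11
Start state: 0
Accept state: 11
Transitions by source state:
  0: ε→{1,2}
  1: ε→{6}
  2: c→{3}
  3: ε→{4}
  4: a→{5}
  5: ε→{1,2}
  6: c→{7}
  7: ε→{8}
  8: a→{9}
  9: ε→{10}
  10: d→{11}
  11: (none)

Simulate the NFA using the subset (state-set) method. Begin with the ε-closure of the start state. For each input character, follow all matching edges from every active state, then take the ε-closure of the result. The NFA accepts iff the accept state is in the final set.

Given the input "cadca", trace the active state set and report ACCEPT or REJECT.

initial (ε-close {0}): {0,1,2,6}
'c' @ 1: {3,4,7,8}
'a' @ 2: {1,2,5,6,9,10}
'd' @ 3: {11}  [accepting]
'c' @ 4: {}  — state set empty
rest 'a' ignored (set empty)
final: {}; accept 11 not in set

Answer: REJECT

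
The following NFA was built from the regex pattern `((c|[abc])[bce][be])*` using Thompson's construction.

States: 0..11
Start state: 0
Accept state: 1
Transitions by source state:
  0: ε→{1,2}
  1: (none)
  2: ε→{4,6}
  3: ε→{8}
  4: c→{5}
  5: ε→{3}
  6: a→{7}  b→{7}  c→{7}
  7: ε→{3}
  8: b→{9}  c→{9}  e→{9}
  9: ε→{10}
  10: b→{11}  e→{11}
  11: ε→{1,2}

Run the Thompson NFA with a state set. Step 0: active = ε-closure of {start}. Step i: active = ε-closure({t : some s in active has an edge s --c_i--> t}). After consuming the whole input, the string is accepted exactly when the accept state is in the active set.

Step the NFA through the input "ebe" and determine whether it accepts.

Answer: REJECT

Derivation:
initial (ε-close {0}): {0,1,2,4,6}
'e' @ 1: {}  — no active states
rest 'be' ignored (set empty)
final: {}; accept 1 not in set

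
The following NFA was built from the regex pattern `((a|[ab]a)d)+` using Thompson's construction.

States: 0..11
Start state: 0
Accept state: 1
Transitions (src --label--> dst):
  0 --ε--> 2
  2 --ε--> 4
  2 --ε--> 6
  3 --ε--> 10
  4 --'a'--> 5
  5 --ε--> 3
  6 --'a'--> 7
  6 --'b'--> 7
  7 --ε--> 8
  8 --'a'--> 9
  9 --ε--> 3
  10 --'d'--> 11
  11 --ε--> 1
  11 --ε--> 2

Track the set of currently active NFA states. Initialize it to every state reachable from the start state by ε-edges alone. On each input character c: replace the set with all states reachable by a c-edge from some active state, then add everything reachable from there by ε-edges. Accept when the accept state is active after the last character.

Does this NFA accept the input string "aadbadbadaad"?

S₀ = ε-closure({0}) = {0,2,4,6}
'a' @ 1: {3,5,7,8,10}
'a' @ 2: {3,9,10}
'd' @ 3: {1,2,4,6,11}  (accept∈set)
'b' @ 4: {7,8}
'a' @ 5: {3,9,10}
'd' @ 6: {1,2,4,6,11}  (accept∈set)
'b' @ 7: {7,8}
'a' @ 8: {3,9,10}
'd' @ 9: {1,2,4,6,11}  (accept∈set)
'a' @ 10: {3,5,7,8,10}
'a' @ 11: {3,9,10}
'd' @ 12: {1,2,4,6,11}  (accept∈set)
end set {1,2,4,6,11} — state 1 in

Answer: ACCEPT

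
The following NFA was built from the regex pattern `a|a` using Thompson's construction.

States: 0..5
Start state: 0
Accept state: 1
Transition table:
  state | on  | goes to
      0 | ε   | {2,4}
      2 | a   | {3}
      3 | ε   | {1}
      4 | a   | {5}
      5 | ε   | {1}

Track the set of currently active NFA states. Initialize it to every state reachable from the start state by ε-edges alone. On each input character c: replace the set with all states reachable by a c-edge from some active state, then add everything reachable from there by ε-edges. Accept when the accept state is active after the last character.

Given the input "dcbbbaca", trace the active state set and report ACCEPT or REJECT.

Answer: REJECT

Derivation:
start: ε-closure({0}) = {0,2,4}
'd' @ 1: {}  — state set empty
rest 'cbbbaca' ignored (set empty)
final: {}; accept 1 not in set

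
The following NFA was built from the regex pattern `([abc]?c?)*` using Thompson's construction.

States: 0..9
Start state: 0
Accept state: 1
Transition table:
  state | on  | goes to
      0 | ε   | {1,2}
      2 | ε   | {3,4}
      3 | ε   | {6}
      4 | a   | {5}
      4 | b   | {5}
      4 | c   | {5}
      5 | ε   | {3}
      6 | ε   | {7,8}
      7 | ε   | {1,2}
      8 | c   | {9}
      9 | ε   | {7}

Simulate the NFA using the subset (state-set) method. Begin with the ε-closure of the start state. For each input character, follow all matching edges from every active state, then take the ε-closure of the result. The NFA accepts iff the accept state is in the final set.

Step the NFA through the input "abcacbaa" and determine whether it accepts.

Answer: ACCEPT

Derivation:
initial (ε-close {0}): {0,1,2,3,4,6,7,8}
'a' @ 1: {1,2,3,4,5,6,7,8}  [accepting]
'b' @ 2: {1,2,3,4,5,6,7,8}  [accepting]
'c' @ 3: {1,2,3,4,5,6,7,8,9}  [accepting]
'a' @ 4: {1,2,3,4,5,6,7,8}  [accepting]
'c' @ 5: {1,2,3,4,5,6,7,8,9}  [accepting]
'b' @ 6: {1,2,3,4,5,6,7,8}  [accepting]
'a' @ 7: {1,2,3,4,5,6,7,8}  [accepting]
'a' @ 8: {1,2,3,4,5,6,7,8}  [accepting]
final: {1,2,3,4,5,6,7,8}; accept 1 in set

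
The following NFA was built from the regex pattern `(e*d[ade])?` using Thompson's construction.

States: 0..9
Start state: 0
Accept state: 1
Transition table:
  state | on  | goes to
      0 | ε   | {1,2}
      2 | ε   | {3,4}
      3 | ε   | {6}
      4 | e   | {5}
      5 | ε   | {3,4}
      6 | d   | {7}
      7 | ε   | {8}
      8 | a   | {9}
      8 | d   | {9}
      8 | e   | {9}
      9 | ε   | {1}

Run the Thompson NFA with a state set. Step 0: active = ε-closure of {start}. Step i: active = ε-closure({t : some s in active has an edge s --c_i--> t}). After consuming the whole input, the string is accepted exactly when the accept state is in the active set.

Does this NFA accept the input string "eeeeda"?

start: ε-closure({0}) = {0,1,2,3,4,6}
'e' @ 1: {3,4,5,6}
'e' @ 2: {3,4,5,6}
'e' @ 3: {3,4,5,6}
'e' @ 4: {3,4,5,6}
'd' @ 5: {7,8}
'a' @ 6: {1,9}  [accepting]
after full input: {1,9}  (accept=1 in)

Answer: ACCEPT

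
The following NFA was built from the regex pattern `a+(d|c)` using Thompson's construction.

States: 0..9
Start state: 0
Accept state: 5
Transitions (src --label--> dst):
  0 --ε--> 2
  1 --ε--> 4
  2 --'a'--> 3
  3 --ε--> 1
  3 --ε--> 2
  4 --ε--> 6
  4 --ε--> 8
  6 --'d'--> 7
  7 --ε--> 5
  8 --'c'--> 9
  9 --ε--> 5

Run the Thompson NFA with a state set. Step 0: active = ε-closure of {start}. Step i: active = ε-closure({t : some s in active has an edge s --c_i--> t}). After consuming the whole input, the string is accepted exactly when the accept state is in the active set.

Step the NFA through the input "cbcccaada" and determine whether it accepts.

S₀ = ε-closure({0}) = {0,2}
'c' @ 1: {}  — no active states
rest 'bcccaada' ignored (set empty)
end set {} — state 5 not in

Answer: REJECT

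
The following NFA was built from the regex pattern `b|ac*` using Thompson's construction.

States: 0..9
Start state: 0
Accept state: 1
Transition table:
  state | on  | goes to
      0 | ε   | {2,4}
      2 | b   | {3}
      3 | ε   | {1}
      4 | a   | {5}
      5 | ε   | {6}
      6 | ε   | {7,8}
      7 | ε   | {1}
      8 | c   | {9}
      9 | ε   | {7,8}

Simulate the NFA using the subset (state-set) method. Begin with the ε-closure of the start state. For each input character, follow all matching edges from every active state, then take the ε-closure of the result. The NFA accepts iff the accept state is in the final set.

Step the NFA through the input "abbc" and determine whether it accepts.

Answer: REJECT

Steps:
start: ε-closure({0}) = {0,2,4}
'a' @ 1: {1,5,6,7,8}  (accept∈set)
'b' @ 2: {}  — dead — no transitions
rest 'bc' ignored (set empty)
final: {}; accept 1 not in set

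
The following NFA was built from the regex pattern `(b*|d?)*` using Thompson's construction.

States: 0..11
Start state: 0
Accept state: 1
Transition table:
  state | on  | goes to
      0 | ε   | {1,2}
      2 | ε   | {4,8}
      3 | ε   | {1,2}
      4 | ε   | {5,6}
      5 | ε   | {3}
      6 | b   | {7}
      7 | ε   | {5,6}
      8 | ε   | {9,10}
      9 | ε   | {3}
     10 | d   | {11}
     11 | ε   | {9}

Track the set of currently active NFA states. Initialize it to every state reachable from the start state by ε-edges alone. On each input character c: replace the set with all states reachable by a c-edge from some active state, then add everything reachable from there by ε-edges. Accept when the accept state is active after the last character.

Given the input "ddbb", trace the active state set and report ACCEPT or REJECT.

Answer: ACCEPT

Steps:
S₀ = ε-closure({0}) = {0,1,2,3,4,5,6,8,9,10}
'd' @ 1: {1,2,3,4,5,6,8,9,10,11}  ✓accept
'd' @ 2: {1,2,3,4,5,6,8,9,10,11}  ✓accept
'b' @ 3: {1,2,3,4,5,6,7,8,9,10}  ✓accept
'b' @ 4: {1,2,3,4,5,6,7,8,9,10}  ✓accept
after full input: {1,2,3,4,5,6,7,8,9,10}  (accept=1 in)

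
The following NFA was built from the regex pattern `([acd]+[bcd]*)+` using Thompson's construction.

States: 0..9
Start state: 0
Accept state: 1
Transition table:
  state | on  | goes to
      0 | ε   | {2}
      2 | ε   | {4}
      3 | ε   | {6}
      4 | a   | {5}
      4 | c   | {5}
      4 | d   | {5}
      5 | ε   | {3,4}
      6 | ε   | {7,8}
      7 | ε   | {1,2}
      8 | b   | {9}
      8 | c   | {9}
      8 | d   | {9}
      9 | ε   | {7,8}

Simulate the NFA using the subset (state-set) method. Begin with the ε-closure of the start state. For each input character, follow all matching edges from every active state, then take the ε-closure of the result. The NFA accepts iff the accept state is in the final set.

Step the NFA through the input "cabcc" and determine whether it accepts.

S₀ = ε-closure({0}) = {0,2,4}
'c' @ 1: {1,2,3,4,5,6,7,8}  (accept∈set)
'a' @ 2: {1,2,3,4,5,6,7,8}  (accept∈set)
'b' @ 3: {1,2,4,7,8,9}  (accept∈set)
'c' @ 4: {1,2,3,4,5,6,7,8,9}  (accept∈set)
'c' @ 5: {1,2,3,4,5,6,7,8,9}  (accept∈set)
end set {1,2,3,4,5,6,7,8,9} — state 1 in

Answer: ACCEPT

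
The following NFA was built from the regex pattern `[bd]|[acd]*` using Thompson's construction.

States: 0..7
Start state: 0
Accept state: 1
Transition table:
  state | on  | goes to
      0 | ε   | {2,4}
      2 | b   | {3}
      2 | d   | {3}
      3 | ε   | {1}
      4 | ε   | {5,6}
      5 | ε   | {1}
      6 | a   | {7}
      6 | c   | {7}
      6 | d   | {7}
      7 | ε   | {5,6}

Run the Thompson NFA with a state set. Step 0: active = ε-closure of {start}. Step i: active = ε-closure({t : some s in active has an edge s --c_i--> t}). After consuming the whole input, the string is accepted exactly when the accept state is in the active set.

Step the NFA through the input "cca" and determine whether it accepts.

Answer: ACCEPT

Derivation:
S₀ = ε-closure({0}) = {0,1,2,4,5,6}
'c' @ 1: {1,5,6,7}  (accept∈set)
'c' @ 2: {1,5,6,7}  (accept∈set)
'a' @ 3: {1,5,6,7}  (accept∈set)
after full input: {1,5,6,7}  (accept=1 in)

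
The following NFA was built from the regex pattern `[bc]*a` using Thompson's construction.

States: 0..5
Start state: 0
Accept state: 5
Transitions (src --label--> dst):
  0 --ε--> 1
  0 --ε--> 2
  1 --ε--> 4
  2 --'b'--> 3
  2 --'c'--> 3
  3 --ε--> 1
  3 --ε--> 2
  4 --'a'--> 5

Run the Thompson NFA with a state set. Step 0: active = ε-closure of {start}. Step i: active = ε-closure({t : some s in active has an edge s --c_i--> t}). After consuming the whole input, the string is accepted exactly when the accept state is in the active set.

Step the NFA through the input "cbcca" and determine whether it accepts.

Answer: ACCEPT

Derivation:
initial (ε-close {0}): {0,1,2,4}
'c' @ 1: {1,2,3,4}
'b' @ 2: {1,2,3,4}
'c' @ 3: {1,2,3,4}
'c' @ 4: {1,2,3,4}
'a' @ 5: {5}  (accept∈set)
final: {5}; accept 5 in set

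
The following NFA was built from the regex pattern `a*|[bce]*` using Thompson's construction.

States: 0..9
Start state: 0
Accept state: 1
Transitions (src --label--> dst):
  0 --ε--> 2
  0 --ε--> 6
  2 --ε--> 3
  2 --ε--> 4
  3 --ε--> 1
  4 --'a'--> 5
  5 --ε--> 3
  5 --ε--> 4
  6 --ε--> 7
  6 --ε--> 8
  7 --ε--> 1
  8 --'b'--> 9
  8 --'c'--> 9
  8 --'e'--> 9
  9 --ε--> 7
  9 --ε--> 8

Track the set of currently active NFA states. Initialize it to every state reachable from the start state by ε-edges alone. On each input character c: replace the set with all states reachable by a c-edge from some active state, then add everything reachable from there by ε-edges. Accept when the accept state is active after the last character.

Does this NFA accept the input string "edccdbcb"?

initial (ε-close {0}): {0,1,2,3,4,6,7,8}
'e' @ 1: {1,7,8,9}  (accept∈set)
'd' @ 2: {}  — no active states
rest 'ccdbcb' ignored (set empty)
final: {}; accept 1 not in set

Answer: REJECT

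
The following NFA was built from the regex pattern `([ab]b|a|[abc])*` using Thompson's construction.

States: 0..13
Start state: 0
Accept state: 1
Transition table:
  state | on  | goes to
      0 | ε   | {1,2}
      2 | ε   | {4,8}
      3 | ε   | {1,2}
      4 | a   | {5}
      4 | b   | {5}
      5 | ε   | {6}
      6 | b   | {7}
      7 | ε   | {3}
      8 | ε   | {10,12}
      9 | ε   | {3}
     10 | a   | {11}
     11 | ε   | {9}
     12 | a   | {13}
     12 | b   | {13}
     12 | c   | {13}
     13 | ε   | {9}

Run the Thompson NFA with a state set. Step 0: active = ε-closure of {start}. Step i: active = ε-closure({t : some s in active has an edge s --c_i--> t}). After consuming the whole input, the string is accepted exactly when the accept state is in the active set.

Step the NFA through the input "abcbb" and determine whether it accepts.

Answer: ACCEPT

Steps:
start: ε-closure({0}) = {0,1,2,4,8,10,12}
'a' @ 1: {1,2,3,4,5,6,8,9,10,11,12,13}  ✓accept
'b' @ 2: {1,2,3,4,5,6,7,8,9,10,12,13}  ✓accept
'c' @ 3: {1,2,3,4,8,9,10,12,13}  ✓accept
'b' @ 4: {1,2,3,4,5,6,8,9,10,12,13}  ✓accept
'b' @ 5: {1,2,3,4,5,6,7,8,9,10,12,13}  ✓accept
final: {1,2,3,4,5,6,7,8,9,10,12,13}; accept 1 in set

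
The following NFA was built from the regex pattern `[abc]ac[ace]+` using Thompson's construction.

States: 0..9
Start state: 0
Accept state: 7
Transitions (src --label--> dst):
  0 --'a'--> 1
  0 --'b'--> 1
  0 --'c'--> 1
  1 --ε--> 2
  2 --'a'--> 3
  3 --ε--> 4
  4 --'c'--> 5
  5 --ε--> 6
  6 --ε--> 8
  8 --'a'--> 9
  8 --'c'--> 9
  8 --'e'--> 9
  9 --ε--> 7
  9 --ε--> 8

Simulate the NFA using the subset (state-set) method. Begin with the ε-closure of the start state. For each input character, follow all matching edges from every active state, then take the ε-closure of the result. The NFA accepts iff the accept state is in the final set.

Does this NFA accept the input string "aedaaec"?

Answer: REJECT

Steps:
initial (ε-close {0}): {0}
'a' @ 1: {1,2}
'e' @ 2: {}  — no active states
rest 'daaec' ignored (set empty)
final: {}; accept 7 not in set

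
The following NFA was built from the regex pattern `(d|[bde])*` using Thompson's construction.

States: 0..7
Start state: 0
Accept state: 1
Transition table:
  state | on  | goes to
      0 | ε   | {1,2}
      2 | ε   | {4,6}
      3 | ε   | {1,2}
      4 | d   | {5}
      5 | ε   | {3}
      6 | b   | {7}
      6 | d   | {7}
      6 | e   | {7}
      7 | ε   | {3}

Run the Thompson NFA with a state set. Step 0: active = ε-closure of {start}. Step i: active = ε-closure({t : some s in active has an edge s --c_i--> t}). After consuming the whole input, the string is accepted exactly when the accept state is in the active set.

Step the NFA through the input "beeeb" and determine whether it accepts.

S₀ = ε-closure({0}) = {0,1,2,4,6}
'b' @ 1: {1,2,3,4,6,7}  [accepting]
'e' @ 2: {1,2,3,4,6,7}  [accepting]
'e' @ 3: {1,2,3,4,6,7}  [accepting]
'e' @ 4: {1,2,3,4,6,7}  [accepting]
'b' @ 5: {1,2,3,4,6,7}  [accepting]
final: {1,2,3,4,6,7}; accept 1 in set

Answer: ACCEPT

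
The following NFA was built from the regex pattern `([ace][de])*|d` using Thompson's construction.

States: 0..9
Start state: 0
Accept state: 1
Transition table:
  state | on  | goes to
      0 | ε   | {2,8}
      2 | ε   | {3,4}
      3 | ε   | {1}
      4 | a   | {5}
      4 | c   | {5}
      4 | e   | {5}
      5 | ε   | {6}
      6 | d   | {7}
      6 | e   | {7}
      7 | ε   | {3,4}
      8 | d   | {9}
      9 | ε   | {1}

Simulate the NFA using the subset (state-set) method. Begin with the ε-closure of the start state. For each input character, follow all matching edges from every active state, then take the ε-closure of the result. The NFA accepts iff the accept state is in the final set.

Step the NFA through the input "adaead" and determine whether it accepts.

Answer: ACCEPT

Trace:
start: ε-closure({0}) = {0,1,2,3,4,8}
'a' @ 1: {5,6}
'd' @ 2: {1,3,4,7}  ✓accept
'a' @ 3: {5,6}
'e' @ 4: {1,3,4,7}  ✓accept
'a' @ 5: {5,6}
'd' @ 6: {1,3,4,7}  ✓accept
after full input: {1,3,4,7}  (accept=1 in)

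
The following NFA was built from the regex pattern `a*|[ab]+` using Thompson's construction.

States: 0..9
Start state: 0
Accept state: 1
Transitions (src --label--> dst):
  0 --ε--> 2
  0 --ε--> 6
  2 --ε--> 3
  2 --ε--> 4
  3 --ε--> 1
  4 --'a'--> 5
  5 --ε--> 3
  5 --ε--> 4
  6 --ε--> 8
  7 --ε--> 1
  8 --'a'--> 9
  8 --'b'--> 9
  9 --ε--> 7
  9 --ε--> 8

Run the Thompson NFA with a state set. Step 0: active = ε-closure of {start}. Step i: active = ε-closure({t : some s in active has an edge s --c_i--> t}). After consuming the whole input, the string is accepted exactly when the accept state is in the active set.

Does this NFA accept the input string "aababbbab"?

initial (ε-close {0}): {0,1,2,3,4,6,8}
'a' @ 1: {1,3,4,5,7,8,9}  [accepting]
'a' @ 2: {1,3,4,5,7,8,9}  [accepting]
'b' @ 3: {1,7,8,9}  [accepting]
'a' @ 4: {1,7,8,9}  [accepting]
'b' @ 5: {1,7,8,9}  [accepting]
'b' @ 6: {1,7,8,9}  [accepting]
'b' @ 7: {1,7,8,9}  [accepting]
'a' @ 8: {1,7,8,9}  [accepting]
'b' @ 9: {1,7,8,9}  [accepting]
end set {1,7,8,9} — state 1 in

Answer: ACCEPT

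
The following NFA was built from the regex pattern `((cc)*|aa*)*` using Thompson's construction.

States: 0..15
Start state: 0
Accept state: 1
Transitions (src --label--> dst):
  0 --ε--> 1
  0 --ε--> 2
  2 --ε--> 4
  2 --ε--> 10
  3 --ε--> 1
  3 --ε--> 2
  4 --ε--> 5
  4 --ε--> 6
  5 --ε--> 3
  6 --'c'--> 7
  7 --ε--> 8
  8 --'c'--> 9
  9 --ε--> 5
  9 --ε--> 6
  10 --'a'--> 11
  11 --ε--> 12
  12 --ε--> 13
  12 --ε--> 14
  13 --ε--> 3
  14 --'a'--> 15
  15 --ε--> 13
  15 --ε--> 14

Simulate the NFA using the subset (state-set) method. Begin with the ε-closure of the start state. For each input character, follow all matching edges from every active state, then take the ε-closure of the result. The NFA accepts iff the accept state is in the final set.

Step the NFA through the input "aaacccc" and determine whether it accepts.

Answer: ACCEPT

Steps:
start: ε-closure({0}) = {0,1,2,3,4,5,6,10}
'a' @ 1: {1,2,3,4,5,6,10,11,12,13,14}  ✓accept
'a' @ 2: {1,2,3,4,5,6,10,11,12,13,14,15}  ✓accept
'a' @ 3: {1,2,3,4,5,6,10,11,12,13,14,15}  ✓accept
'c' @ 4: {7,8}
'c' @ 5: {1,2,3,4,5,6,9,10}  ✓accept
'c' @ 6: {7,8}
'c' @ 7: {1,2,3,4,5,6,9,10}  ✓accept
final: {1,2,3,4,5,6,9,10}; accept 1 in set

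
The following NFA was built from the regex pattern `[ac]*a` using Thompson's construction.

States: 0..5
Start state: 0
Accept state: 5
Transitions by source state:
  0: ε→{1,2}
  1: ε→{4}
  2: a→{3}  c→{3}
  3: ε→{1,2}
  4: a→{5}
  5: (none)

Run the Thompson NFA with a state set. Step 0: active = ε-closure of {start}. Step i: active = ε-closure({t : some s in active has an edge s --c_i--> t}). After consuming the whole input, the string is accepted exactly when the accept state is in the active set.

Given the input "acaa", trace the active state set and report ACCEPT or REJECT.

start: ε-closure({0}) = {0,1,2,4}
'a' @ 1: {1,2,3,4,5}  (accept∈set)
'c' @ 2: {1,2,3,4}
'a' @ 3: {1,2,3,4,5}  (accept∈set)
'a' @ 4: {1,2,3,4,5}  (accept∈set)
after full input: {1,2,3,4,5}  (accept=5 in)

Answer: ACCEPT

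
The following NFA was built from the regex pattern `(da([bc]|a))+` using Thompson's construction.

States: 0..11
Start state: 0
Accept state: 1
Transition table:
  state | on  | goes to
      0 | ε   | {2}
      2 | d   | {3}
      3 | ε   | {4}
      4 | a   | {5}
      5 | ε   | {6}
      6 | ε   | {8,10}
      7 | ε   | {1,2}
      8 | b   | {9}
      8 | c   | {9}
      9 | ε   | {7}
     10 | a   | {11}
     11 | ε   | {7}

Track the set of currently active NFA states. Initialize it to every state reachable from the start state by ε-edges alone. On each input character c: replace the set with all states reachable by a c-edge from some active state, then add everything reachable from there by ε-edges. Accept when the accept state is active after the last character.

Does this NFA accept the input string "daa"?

Answer: ACCEPT

Trace:
initial (ε-close {0}): {0,2}
'd' @ 1: {3,4}
'a' @ 2: {5,6,8,10}
'a' @ 3: {1,2,7,11}  ✓accept
after full input: {1,2,7,11}  (accept=1 in)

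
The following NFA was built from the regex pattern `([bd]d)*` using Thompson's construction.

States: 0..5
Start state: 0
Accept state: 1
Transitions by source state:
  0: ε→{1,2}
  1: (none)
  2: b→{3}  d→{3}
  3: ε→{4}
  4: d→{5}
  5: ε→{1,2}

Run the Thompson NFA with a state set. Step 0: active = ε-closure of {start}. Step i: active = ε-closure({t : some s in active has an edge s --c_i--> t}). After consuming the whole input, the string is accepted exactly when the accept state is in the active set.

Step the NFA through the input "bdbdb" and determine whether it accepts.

start: ε-closure({0}) = {0,1,2}
'b' @ 1: {3,4}
'd' @ 2: {1,2,5}  ✓accept
'b' @ 3: {3,4}
'd' @ 4: {1,2,5}  ✓accept
'b' @ 5: {3,4}
final: {3,4}; accept 1 not in set

Answer: REJECT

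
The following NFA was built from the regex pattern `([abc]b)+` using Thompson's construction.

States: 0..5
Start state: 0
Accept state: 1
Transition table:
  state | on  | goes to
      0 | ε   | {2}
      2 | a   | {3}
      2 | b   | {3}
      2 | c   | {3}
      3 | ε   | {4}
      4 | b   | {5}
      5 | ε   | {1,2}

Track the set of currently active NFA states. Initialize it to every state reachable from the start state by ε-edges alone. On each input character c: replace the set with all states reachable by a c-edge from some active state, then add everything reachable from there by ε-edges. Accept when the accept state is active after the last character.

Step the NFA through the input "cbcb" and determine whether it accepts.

Answer: ACCEPT

Steps:
initial (ε-close {0}): {0,2}
'c' @ 1: {3,4}
'b' @ 2: {1,2,5}  [accepting]
'c' @ 3: {3,4}
'b' @ 4: {1,2,5}  [accepting]
end set {1,2,5} — state 1 in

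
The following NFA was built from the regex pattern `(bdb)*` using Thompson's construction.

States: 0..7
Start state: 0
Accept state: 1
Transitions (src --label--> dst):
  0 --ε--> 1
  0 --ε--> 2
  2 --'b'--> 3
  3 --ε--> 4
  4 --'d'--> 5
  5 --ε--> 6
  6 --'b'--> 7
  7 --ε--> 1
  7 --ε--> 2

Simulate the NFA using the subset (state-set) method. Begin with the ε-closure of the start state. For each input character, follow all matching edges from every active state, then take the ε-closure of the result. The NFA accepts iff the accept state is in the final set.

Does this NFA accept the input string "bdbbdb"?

Answer: ACCEPT

Derivation:
initial (ε-close {0}): {0,1,2}
'b' @ 1: {3,4}
'd' @ 2: {5,6}
'b' @ 3: {1,2,7}  (accept∈set)
'b' @ 4: {3,4}
'd' @ 5: {5,6}
'b' @ 6: {1,2,7}  (accept∈set)
final: {1,2,7}; accept 1 in set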